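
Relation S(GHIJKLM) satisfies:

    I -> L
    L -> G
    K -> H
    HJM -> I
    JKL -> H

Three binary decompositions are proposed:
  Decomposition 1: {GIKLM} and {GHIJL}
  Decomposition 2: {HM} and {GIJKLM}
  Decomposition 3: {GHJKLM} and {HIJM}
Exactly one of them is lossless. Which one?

Decomposition 3

Decomposition 1: common = {GIL}, closure = {GIL} → lossy.
Decomposition 2: common = {M}, closure = {M} → lossy.
Decomposition 3: common = {HJM}, closure = {GHIJLM} → lossless.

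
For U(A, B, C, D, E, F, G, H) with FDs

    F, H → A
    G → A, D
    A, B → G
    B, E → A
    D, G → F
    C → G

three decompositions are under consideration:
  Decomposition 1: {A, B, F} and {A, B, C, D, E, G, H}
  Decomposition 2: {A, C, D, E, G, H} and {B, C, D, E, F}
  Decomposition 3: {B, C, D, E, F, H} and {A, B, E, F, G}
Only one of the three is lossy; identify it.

Decomposition 1: common = {A, B}, closure = {A, B, D, F, G} → lossless.
Decomposition 2: common = {C, D, E}, closure = {A, C, D, E, F, G} → lossy.
Decomposition 3: common = {B, E, F}, closure = {A, B, D, E, F, G} → lossless.

Decomposition 2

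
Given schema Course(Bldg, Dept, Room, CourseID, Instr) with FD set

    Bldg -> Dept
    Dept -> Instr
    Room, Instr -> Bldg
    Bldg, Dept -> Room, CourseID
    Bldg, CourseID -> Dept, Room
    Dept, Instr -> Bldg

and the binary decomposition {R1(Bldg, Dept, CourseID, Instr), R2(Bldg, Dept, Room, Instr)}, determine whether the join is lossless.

Common attributes: R1 ∩ R2 = {Bldg, Dept, Instr}.
Closure of {Bldg, Dept, Instr}: Bldg, Dept → Room, CourseID applies, adding Room, CourseID. So (Bldg, Dept, Instr)⁺ = {Bldg, Dept, Room, CourseID, Instr}.
This closure contains every attribute of R1, so R1 ∩ R2 → R1. The join is lossless.

Yes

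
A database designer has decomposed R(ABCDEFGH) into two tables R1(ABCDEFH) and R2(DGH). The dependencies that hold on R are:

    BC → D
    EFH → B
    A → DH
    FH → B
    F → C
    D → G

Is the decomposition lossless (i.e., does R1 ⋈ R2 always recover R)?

Common attributes: R1 ∩ R2 = {DH}.
Closure of {DH}: D → G applies, adding G. So (DH)⁺ = {DGH}.
This closure contains every attribute of R2, so R1 ∩ R2 → R2. The join is lossless.

Yes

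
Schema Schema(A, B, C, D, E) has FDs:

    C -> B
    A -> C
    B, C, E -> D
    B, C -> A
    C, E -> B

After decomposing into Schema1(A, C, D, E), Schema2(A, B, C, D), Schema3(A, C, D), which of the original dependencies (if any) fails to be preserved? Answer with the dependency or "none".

C → B lies within Schema2.
A → C lies within Schema1.
B, C, E → D: restricted closure across fragments reaches D.
B, C → A lies within Schema2.
C, E → B: restricted closure across fragments reaches B.
Every dependency is enforceable on the fragments, so the decomposition is dependency-preserving.

none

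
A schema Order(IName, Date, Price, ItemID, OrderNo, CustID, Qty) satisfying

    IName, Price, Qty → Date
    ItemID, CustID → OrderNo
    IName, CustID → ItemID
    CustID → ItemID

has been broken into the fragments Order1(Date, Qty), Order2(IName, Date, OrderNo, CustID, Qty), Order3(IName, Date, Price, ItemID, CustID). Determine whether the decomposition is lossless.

Chase test. Columns are IName, Date, Price, ItemID, OrderNo, CustID, Qty; row i has aⱼ where attribute j ∈ Orderi, else bᵢⱼ.
Initial tableau (one row per fragment):
  row 1: b11 a2 b13 b14 b15 b16 a7
  row 2: a1 a2 b23 b24 a5 a6 a7
  row 3: a1 a2 a3 a4 b35 a6 b37
Rows 2 and 3 agree on IName, CustID; apply IName, CustID→ItemID and equate their ItemID entries.
Rows 2 and 3 agree on ItemID, CustID; apply ItemID, CustID→OrderNo and equate their OrderNo entries.
No row becomes fully distinguished — the join is lossy.

No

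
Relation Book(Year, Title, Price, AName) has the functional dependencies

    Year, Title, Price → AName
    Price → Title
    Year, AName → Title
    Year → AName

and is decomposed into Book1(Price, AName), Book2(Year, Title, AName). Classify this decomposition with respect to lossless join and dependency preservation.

Lossless test: (AName)⁺ = {AName}, which is a superkey of neither fragment — lossy.
Dependency preservation: the restricted closure of {Price} across the fragments never reaches {Title}, so Price → Title cannot be enforced without a join — not preserved.

lossy and not dependency-preserving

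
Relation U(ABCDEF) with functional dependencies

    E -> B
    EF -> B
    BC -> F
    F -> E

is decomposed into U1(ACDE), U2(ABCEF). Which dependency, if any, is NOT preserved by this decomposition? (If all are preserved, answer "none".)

none

E → B lies within U2.
EF → B lies within U2.
BC → F lies within U2.
F → E lies within U2.
Every dependency is enforceable on the fragments, so the decomposition is dependency-preserving.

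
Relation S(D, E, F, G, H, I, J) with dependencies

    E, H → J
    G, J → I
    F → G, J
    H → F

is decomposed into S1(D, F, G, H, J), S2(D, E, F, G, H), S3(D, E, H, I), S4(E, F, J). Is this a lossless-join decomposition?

Yes

Chase test. Columns are D, E, F, G, H, I, J; row i has aⱼ where attribute j ∈ Si, else bᵢⱼ.
Initial tableau (one row per fragment):
  row 1: a1 b12 a3 a4 a5 b16 a7
  row 2: a1 a2 a3 a4 a5 b26 b27
  row 3: a1 a2 b33 b34 a5 a6 b37
  row 4: b41 a2 a3 b44 b45 b46 a7
Rows 2 and 3 agree on E, H; apply E, H→J and equate their J entries.
Rows 1 and 2 agree on F; apply F→G, J and equate their G, J entries.
Rows 1 and 4 agree on F; apply F→G, J and equate their G, J entries.
Rows 1 and 3 agree on H; apply H→F and equate their F entries.
Rows 1 and 2 agree on G, J; apply G, J→I and equate their I entries.
Rows 1 and 4 agree on G, J; apply G, J→I and equate their I entries.
Rows 1 and 3 agree on F; apply F→G, J and equate their G, J entries.
Rows 1 and 3 agree on G, J; apply G, J→I and equate their I entries.
Row 2 is now all distinguished symbols — the join is lossless.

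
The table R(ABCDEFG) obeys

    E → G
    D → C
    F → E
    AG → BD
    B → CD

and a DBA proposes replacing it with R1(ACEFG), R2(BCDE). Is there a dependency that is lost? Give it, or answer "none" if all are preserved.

AG → BD

Check AG → BD: no single fragment contains all of {ABDG}, and the restricted closure of {AG} across the fragments never reaches {BD}.
E → G is preserved.
D → C is preserved.
F → E is preserved.
B → CD is preserved.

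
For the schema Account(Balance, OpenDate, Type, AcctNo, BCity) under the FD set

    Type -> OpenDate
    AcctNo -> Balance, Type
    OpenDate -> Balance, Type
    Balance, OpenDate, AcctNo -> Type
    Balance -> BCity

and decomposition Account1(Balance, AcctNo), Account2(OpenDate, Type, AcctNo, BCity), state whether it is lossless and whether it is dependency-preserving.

lossless but not dependency-preserving

Lossless test: (AcctNo)⁺ = {Balance, OpenDate, Type, AcctNo, BCity}, which contains all of one fragment — lossless.
Dependency preservation: the restricted closure of {OpenDate} across the fragments never reaches {Balance, Type}, so OpenDate → Balance, Type cannot be enforced without a join — not preserved.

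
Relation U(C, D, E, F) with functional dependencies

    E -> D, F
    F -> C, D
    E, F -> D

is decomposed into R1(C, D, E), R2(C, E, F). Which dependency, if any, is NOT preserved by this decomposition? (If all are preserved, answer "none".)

Check F → C, D: no single fragment contains all of {C, D, F}, and the restricted closure of {F} across the fragments never reaches {C, D}.
E → D, F is preserved.
E, F → D is preserved.

F -> C, D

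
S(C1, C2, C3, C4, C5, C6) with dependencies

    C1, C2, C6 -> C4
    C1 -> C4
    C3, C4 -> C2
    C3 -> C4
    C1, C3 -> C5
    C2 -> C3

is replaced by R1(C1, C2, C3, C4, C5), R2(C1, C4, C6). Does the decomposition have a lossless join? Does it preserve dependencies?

Lossless test: (C1, C4)⁺ = {C1, C4}, which is a superkey of neither fragment — lossy.
Dependency preservation: C1, C2, C6 → C4 is not contained in any single fragment, but the restricted closure of its left-hand side across the fragments still reaches the right-hand side; the remaining FDs each lie inside some fragment. All dependencies are preserved.

lossy but dependency-preserving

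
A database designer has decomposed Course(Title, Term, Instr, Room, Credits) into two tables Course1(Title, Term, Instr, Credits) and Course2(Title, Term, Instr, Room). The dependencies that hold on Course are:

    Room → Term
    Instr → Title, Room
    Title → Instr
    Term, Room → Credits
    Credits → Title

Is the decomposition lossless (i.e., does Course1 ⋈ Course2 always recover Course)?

Yes

Common attributes: Course1 ∩ Course2 = {Title, Term, Instr}.
Closure of {Title, Term, Instr}: Instr → Title, Room applies, adding Room; Term, Room → Credits applies, adding Credits. So (Title, Term, Instr)⁺ = {Title, Term, Instr, Room, Credits}.
This closure contains every attribute of Course1, so Course1 ∩ Course2 → Course1. The join is lossless.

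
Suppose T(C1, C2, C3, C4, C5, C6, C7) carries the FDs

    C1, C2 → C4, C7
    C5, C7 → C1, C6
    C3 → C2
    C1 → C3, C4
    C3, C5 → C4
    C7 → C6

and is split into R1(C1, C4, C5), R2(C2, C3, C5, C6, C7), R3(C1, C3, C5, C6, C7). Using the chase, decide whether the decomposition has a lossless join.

Chase test. Columns are C1, C2, C3, C4, C5, C6, C7; row i has aⱼ where attribute j ∈ Ri, else bᵢⱼ.
Initial tableau (one row per fragment):
  row 1: a1 b12 b13 a4 a5 b16 b17
  row 2: b21 a2 a3 b24 a5 a6 a7
  row 3: a1 b32 a3 b34 a5 a6 a7
Rows 2 and 3 agree on C5, C7; apply C5, C7→C1, C6 and equate their C1, C6 entries.
Rows 2 and 3 agree on C3; apply C3→C2 and equate their C2 entries.
Rows 1 and 2 agree on C1; apply C1→C3, C4 and equate their C3, C4 entries.
Rows 1 and 3 agree on C1; apply C1→C3, C4 and equate their C3, C4 entries.
Rows 1 and 2 agree on C3; apply C3→C2 and equate their C2 entries.
Rows 1 and 2 agree on C1, C2; apply C1, C2→C4, C7 and equate their C4, C7 entries.
Rows 1 and 2 agree on C5, C7; apply C5, C7→C1, C6 and equate their C1, C6 entries.
Row 1 is now all distinguished symbols — the join is lossless.

Yes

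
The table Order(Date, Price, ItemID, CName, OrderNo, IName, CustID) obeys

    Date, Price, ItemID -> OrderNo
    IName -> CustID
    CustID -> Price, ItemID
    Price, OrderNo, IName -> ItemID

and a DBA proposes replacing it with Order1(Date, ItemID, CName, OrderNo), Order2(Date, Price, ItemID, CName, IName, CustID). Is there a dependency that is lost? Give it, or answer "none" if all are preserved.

Check Date, Price, ItemID → OrderNo: no single fragment contains all of {Date, Price, ItemID, OrderNo}, and the restricted closure of {Date, Price, ItemID} across the fragments never reaches {OrderNo}.
IName → CustID is preserved.
CustID → Price, ItemID is preserved.
Price, OrderNo, IName → ItemID is preserved.

Date, Price, ItemID -> OrderNo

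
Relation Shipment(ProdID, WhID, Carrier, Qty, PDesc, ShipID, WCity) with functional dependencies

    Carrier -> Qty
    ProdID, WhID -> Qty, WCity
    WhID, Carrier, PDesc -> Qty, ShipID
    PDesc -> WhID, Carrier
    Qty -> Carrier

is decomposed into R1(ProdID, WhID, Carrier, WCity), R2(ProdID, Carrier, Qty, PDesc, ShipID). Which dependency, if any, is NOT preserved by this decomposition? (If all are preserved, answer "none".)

PDesc -> WhID, Carrier

Check PDesc → WhID, Carrier: no single fragment contains all of {WhID, Carrier, PDesc}, and the restricted closure of {PDesc} across the fragments never reaches {WhID, Carrier}.
Carrier → Qty is preserved.
ProdID, WhID → Qty, WCity is preserved.
WhID, Carrier, PDesc → Qty, ShipID is preserved.
Qty → Carrier is preserved.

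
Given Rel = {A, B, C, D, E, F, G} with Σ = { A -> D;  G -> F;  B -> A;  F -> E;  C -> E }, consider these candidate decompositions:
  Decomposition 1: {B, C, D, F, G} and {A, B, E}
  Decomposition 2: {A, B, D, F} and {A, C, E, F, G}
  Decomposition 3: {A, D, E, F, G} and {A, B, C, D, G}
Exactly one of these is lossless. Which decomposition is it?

Decomposition 3

Decomposition 1: common = {B}, closure = {A, B, D} → lossy.
Decomposition 2: common = {A, F}, closure = {A, D, E, F} → lossy.
Decomposition 3: common = {A, D, G}, closure = {A, D, E, F, G} → lossless.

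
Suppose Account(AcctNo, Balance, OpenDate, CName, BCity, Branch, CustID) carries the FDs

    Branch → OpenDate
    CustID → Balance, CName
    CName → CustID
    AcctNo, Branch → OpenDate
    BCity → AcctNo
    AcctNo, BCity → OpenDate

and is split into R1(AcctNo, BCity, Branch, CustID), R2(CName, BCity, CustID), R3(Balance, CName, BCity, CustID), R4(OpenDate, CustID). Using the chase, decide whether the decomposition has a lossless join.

No

Chase test. Columns are AcctNo, Balance, OpenDate, CName, BCity, Branch, CustID; row i has aⱼ where attribute j ∈ Ri, else bᵢⱼ.
Initial tableau (one row per fragment):
  row 1: a1 b12 b13 b14 a5 a6 a7
  row 2: b21 b22 b23 a4 a5 b26 a7
  row 3: b31 a2 b33 a4 a5 b36 a7
  row 4: b41 b42 a3 b44 b45 b46 a7
Rows 1 and 2 agree on CustID; apply CustID→Balance, CName and equate their Balance, CName entries.
Rows 1 and 3 agree on CustID; apply CustID→Balance, CName and equate their Balance, CName entries.
Rows 1 and 4 agree on CustID; apply CustID→Balance, CName and equate their Balance, CName entries.
Rows 1 and 2 agree on BCity; apply BCity→AcctNo and equate their AcctNo entries.
Rows 1 and 3 agree on BCity; apply BCity→AcctNo and equate their AcctNo entries.
Rows 1 and 2 agree on AcctNo, BCity; apply AcctNo, BCity→OpenDate and equate their OpenDate entries.
Rows 1 and 3 agree on AcctNo, BCity; apply AcctNo, BCity→OpenDate and equate their OpenDate entries.
No row becomes fully distinguished — the join is lossy.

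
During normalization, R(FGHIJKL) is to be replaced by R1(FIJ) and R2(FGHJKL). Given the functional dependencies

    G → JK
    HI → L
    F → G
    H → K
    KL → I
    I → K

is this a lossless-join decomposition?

Common attributes: R1 ∩ R2 = {FJ}.
Closure of {FJ}: F → G applies, adding G; G → JK applies, adding K. So (FJ)⁺ = {FGJK}.
The closure contains neither all of R1 = {FIJ} nor all of R2 = {FGHJKL}, so the common attributes are not a superkey of either fragment. The join is lossy.

No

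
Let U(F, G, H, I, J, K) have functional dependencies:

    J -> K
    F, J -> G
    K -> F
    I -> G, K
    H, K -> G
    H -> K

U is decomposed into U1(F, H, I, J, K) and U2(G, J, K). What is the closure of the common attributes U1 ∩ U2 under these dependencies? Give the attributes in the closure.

U1 ∩ U2 = {J, K}.
K → F applies, adding F
F, J → G applies, adding G
Closure: {F, G, J, K}.

F, G, J, K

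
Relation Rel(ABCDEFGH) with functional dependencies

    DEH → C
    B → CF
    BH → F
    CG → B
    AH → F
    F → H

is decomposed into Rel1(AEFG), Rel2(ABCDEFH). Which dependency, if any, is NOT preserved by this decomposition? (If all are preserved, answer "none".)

CG → B

Check CG → B: no single fragment contains all of {BCG}, and the restricted closure of {CG} across the fragments never reaches {B}.
DEH → C is preserved.
B → CF is preserved.
BH → F is preserved.
AH → F is preserved.
F → H is preserved.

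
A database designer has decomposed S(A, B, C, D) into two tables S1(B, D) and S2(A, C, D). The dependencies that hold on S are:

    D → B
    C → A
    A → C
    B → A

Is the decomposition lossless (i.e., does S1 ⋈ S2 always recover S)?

Common attributes: S1 ∩ S2 = {D}.
Closure of {D}: D → B applies, adding B; B → A applies, adding A; A → C applies, adding C. So (D)⁺ = {A, B, C, D}.
This closure contains every attribute of S1, so S1 ∩ S2 → S1. The join is lossless.

Yes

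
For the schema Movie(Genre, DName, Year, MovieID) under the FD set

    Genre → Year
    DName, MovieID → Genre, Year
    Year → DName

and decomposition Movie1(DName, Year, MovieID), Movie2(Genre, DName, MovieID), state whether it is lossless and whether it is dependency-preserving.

lossless but not dependency-preserving

Lossless test: (DName, MovieID)⁺ = {Genre, DName, Year, MovieID}, which contains all of one fragment — lossless.
Dependency preservation: the restricted closure of {Genre} across the fragments never reaches {Year}, so Genre → Year cannot be enforced without a join — not preserved.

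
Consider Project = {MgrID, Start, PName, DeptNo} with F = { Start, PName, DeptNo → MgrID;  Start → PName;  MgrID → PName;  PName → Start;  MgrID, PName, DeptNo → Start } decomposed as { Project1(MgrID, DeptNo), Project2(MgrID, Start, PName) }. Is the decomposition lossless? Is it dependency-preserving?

Lossless test: (MgrID)⁺ = {MgrID, Start, PName}, which contains all of one fragment — lossless.
Dependency preservation: the restricted closure of {Start, PName, DeptNo} across the fragments never reaches {MgrID}, so Start, PName, DeptNo → MgrID cannot be enforced without a join — not preserved.

lossless but not dependency-preserving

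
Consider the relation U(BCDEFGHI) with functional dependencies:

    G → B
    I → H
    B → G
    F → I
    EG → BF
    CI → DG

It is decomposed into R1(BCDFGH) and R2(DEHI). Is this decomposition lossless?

Common attributes: R1 ∩ R2 = {DH}.
No dependency enlarges {DH}, so (DH)⁺ = {DH}.
The closure contains neither all of R1 = {BCDFGH} nor all of R2 = {DEHI}, so the common attributes are not a superkey of either fragment. The join is lossy.

No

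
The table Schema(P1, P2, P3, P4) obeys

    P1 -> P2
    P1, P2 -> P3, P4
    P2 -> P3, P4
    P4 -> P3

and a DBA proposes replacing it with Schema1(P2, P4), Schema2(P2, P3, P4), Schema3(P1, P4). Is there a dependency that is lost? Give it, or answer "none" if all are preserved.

P1 -> P2

Check P1 → P2: no single fragment contains all of {P1, P2}, and the restricted closure of {P1} across the fragments never reaches {P2}.
P1, P2 → P3, P4 is preserved.
P2 → P3, P4 is preserved.
P4 → P3 is preserved.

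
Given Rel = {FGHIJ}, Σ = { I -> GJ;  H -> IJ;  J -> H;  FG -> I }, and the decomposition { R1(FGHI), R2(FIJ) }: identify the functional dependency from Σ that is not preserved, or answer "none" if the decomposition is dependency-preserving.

none

I → GJ: restricted closure across fragments reaches GJ.
H → IJ: restricted closure across fragments reaches IJ.
J → H: restricted closure across fragments reaches H.
FG → I lies within R1.
Every dependency is enforceable on the fragments, so the decomposition is dependency-preserving.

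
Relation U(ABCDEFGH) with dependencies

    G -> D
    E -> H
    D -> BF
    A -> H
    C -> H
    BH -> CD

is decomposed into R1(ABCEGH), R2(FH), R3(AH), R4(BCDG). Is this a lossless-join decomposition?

Chase test. Columns are ABCDEFGH; row i has aⱼ where attribute j ∈ Ri, else bᵢⱼ.
Initial tableau (one row per fragment):
  row 1: a1 a2 a3 b14 a5 b16 a7 a8
  row 2: b21 b22 b23 b24 b25 a6 b27 a8
  row 3: a1 b32 b33 b34 b35 b36 b37 a8
  row 4: b41 a2 a3 a4 b45 b46 a7 b48
Rows 1 and 4 agree on G; apply G→D and equate their D entries.
Rows 1 and 4 agree on D; apply D→BF and equate their BF entries.
Rows 1 and 4 agree on C; apply C→H and equate their H entries.
No row becomes fully distinguished — the join is lossy.

No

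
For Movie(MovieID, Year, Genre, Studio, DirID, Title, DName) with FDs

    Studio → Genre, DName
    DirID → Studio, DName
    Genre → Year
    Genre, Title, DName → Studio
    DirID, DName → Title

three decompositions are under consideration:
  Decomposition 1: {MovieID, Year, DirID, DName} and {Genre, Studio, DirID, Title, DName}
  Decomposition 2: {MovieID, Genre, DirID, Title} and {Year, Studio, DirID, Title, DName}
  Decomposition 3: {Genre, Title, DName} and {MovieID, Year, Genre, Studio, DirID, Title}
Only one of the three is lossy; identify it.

Decomposition 3

Decomposition 1: common = {DirID, DName}, closure = {Year, Genre, Studio, DirID, Title, DName} → lossless.
Decomposition 2: common = {DirID, Title}, closure = {Year, Genre, Studio, DirID, Title, DName} → lossless.
Decomposition 3: common = {Genre, Title}, closure = {Year, Genre, Title} → lossy.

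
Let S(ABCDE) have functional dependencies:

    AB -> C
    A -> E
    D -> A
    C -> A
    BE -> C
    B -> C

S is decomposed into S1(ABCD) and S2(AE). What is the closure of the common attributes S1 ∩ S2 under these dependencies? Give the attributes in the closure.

S1 ∩ S2 = {A}.
A → E applies, adding E
Closure: {AE}.

AE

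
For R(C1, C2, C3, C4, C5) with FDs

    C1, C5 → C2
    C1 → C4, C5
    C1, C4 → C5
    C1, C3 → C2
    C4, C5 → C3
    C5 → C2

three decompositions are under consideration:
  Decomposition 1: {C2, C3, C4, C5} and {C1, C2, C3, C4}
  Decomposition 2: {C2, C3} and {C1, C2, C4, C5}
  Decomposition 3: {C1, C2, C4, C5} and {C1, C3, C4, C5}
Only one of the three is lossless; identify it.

Decomposition 3

Decomposition 1: common = {C2, C3, C4}, closure = {C2, C3, C4} → lossy.
Decomposition 2: common = {C2}, closure = {C2} → lossy.
Decomposition 3: common = {C1, C4, C5}, closure = {C1, C2, C3, C4, C5} → lossless.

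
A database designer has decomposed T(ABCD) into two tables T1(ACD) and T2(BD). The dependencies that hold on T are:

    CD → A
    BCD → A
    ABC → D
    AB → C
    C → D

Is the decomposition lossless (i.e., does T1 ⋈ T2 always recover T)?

Common attributes: T1 ∩ T2 = {D}.
No dependency enlarges {D}, so (D)⁺ = {D}.
The closure contains neither all of T1 = {ACD} nor all of T2 = {BD}, so the common attributes are not a superkey of either fragment. The join is lossy.

No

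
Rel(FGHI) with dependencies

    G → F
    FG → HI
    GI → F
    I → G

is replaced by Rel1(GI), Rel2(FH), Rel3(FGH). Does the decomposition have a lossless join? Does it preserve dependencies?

Lossless test (chase): Rows 1 and 3 agree on G; apply G→F and equate their F entries. Rows 1 and 3 agree on FG; apply FG→HI and equate their HI entries. Row 1 is now all distinguished symbols — the join is lossless.
Dependency preservation: FG → HI; GI → F are not contained in any single fragment, but the restricted closure of each left-hand side across the fragments still reaches the right-hand side; the remaining FDs each lie inside some fragment. All dependencies are preserved.

lossless and dependency-preserving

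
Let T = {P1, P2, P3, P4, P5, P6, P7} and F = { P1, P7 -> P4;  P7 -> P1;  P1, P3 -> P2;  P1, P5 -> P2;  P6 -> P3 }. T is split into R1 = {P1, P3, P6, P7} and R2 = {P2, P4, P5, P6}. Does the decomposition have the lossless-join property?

Common attributes: R1 ∩ R2 = {P6}.
Closure of {P6}: P6 → P3 applies, adding P3. So (P6)⁺ = {P3, P6}.
The closure contains neither all of R1 = {P1, P3, P6, P7} nor all of R2 = {P2, P4, P5, P6}, so the common attributes are not a superkey of either fragment. The join is lossy.

No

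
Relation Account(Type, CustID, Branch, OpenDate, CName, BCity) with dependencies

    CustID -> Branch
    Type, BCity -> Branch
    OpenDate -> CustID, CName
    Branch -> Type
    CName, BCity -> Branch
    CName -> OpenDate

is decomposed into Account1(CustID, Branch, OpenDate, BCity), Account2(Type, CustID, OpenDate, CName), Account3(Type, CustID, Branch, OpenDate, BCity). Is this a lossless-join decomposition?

Yes

Chase test. Columns are Type, CustID, Branch, OpenDate, CName, BCity; row i has aⱼ where attribute j ∈ Accounti, else bᵢⱼ.
Initial tableau (one row per fragment):
  row 1: b11 a2 a3 a4 b15 a6
  row 2: a1 a2 b23 a4 a5 b26
  row 3: a1 a2 a3 a4 b35 a6
Rows 1 and 2 agree on CustID; apply CustID→Branch and equate their Branch entries.
Rows 1 and 2 agree on OpenDate; apply OpenDate→CustID, CName and equate their CustID, CName entries.
Rows 1 and 3 agree on OpenDate; apply OpenDate→CustID, CName and equate their CustID, CName entries.
Rows 1 and 2 agree on Branch; apply Branch→Type and equate their Type entries.
Row 1 is now all distinguished symbols — the join is lossless.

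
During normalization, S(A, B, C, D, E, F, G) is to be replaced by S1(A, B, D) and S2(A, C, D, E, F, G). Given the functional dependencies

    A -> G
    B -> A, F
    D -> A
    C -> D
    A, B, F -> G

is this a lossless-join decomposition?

Common attributes: S1 ∩ S2 = {A, D}.
Closure of {A, D}: A → G applies, adding G. So (A, D)⁺ = {A, D, G}.
The closure contains neither all of S1 = {A, B, D} nor all of S2 = {A, C, D, E, F, G}, so the common attributes are not a superkey of either fragment. The join is lossy.

No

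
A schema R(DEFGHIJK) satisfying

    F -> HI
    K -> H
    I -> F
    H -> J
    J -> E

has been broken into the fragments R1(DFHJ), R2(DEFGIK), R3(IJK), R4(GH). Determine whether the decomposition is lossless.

Chase test. Columns are DEFGHIJK; row i has aⱼ where attribute j ∈ Ri, else bᵢⱼ.
Initial tableau (one row per fragment):
  row 1: a1 b12 a3 b14 a5 b16 a7 b18
  row 2: a1 a2 a3 a4 b25 a6 b27 a8
  row 3: b31 b32 b33 b34 b35 a6 a7 a8
  row 4: b41 b42 b43 a4 a5 b46 b47 b48
Rows 1 and 2 agree on F; apply F→HI and equate their HI entries.
Rows 2 and 3 agree on K; apply K→H and equate their H entries.
Rows 1 and 3 agree on I; apply I→F and equate their F entries.
Rows 1 and 2 agree on H; apply H→J and equate their J entries.
Rows 1 and 4 agree on H; apply H→J and equate their J entries.
Rows 1 and 2 agree on J; apply J→E and equate their E entries.
Rows 1 and 3 agree on J; apply J→E and equate their E entries.
Rows 1 and 4 agree on J; apply J→E and equate their E entries.
Row 2 is now all distinguished symbols — the join is lossless.

Yes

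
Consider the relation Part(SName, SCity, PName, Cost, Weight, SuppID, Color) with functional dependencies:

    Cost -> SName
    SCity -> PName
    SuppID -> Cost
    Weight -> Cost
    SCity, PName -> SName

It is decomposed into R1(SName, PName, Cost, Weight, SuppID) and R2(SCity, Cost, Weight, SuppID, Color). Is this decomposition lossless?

Common attributes: R1 ∩ R2 = {Cost, Weight, SuppID}.
Closure of {Cost, Weight, SuppID}: Cost → SName applies, adding SName. So (Cost, Weight, SuppID)⁺ = {SName, Cost, Weight, SuppID}.
The closure contains neither all of R1 = {SName, PName, Cost, Weight, SuppID} nor all of R2 = {SCity, Cost, Weight, SuppID, Color}, so the common attributes are not a superkey of either fragment. The join is lossy.

No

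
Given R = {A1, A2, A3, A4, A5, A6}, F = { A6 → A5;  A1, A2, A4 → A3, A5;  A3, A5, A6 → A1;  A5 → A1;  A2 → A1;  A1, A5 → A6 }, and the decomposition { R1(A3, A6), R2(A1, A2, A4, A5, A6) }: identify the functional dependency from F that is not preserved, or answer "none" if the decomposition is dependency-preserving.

Check A1, A2, A4 → A3, A5: no single fragment contains all of {A1, A2, A3, A4, A5}, and the restricted closure of {A1, A2, A4} across the fragments never reaches {A3, A5}.
A6 → A5 is preserved.
A3, A5, A6 → A1 is preserved.
A5 → A1 is preserved.
A2 → A1 is preserved.
A1, A5 → A6 is preserved.

A1, A2, A4 → A3, A5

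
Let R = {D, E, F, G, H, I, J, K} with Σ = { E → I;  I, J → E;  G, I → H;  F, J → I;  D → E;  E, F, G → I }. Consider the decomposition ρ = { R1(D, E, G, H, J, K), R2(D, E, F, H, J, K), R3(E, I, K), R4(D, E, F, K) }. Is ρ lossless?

No

Chase test. Columns are D, E, F, G, H, I, J, K; row i has aⱼ where attribute j ∈ Ri, else bᵢⱼ.
Initial tableau (one row per fragment):
  row 1: a1 a2 b13 a4 a5 b16 a7 a8
  row 2: a1 a2 a3 b24 a5 b26 a7 a8
  row 3: b31 a2 b33 b34 b35 a6 b37 a8
  row 4: a1 a2 a3 b44 b45 b46 b47 a8
Rows 1 and 2 agree on E; apply E→I and equate their I entries.
Rows 1 and 3 agree on E; apply E→I and equate their I entries.
Rows 1 and 4 agree on E; apply E→I and equate their I entries.
No row becomes fully distinguished — the join is lossy.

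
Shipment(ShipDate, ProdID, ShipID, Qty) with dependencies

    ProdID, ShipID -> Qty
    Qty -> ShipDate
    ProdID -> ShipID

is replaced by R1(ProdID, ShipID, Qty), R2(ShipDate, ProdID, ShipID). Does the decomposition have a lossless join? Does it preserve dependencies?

Lossless test: (ProdID, ShipID)⁺ = {ShipDate, ProdID, ShipID, Qty}, which contains all of one fragment — lossless.
Dependency preservation: the restricted closure of {Qty} across the fragments never reaches {ShipDate}, so Qty → ShipDate cannot be enforced without a join — not preserved.

lossless but not dependency-preserving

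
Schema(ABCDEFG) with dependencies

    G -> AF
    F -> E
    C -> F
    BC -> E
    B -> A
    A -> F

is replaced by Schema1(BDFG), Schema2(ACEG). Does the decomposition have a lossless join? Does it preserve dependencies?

Lossless test: (G)⁺ = {AEFG}, which is a superkey of neither fragment — lossy.
Dependency preservation: the restricted closure of {F} across the fragments never reaches {E}, so F → E cannot be enforced without a join — not preserved.

lossy and not dependency-preserving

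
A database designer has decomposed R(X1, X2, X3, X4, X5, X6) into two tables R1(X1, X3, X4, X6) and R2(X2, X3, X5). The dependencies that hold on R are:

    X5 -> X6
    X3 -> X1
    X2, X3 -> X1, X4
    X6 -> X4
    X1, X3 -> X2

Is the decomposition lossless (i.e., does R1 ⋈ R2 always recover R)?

No

Common attributes: R1 ∩ R2 = {X3}.
Closure of {X3}: X3 → X1 applies, adding X1; X1, X3 → X2 applies, adding X2; X2, X3 → X1, X4 applies, adding X4. So (X3)⁺ = {X1, X2, X3, X4}.
The closure contains neither all of R1 = {X1, X3, X4, X6} nor all of R2 = {X2, X3, X5}, so the common attributes are not a superkey of either fragment. The join is lossy.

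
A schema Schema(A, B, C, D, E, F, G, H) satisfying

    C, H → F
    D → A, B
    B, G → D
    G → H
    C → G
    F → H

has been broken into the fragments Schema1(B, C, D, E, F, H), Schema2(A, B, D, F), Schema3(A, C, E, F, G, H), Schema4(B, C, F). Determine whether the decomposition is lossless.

Yes

Chase test. Columns are A, B, C, D, E, F, G, H; row i has aⱼ where attribute j ∈ Schemai, else bᵢⱼ.
Initial tableau (one row per fragment):
  row 1: b11 a2 a3 a4 a5 a6 b17 a8
  row 2: a1 a2 b23 a4 b25 a6 b27 b28
  row 3: a1 b32 a3 b34 a5 a6 a7 a8
  row 4: b41 a2 a3 b44 b45 a6 b47 b48
Rows 1 and 2 agree on D; apply D→A, B and equate their A, B entries.
Rows 1 and 3 agree on C; apply C→G and equate their G entries.
Rows 1 and 4 agree on C; apply C→G and equate their G entries.
Rows 1 and 2 agree on F; apply F→H and equate their H entries.
Rows 1 and 4 agree on F; apply F→H and equate their H entries.
Rows 1 and 4 agree on B, G; apply B, G→D and equate their D entries.
Rows 1 and 4 agree on D; apply D→A, B and equate their A, B entries.
Row 1 is now all distinguished symbols — the join is lossless.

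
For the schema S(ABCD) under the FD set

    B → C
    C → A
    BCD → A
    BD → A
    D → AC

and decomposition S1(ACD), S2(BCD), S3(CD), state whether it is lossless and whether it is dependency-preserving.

Lossless test (chase): Rows 1 and 2 agree on C; apply C→A and equate their A entries. Rows 1 and 3 agree on C; apply C→A and equate their A entries. Row 2 is now all distinguished symbols — the join is lossless.
Dependency preservation: BCD → A; BD → A are not contained in any single fragment, but the restricted closure of each left-hand side across the fragments still reaches the right-hand side; the remaining FDs each lie inside some fragment. All dependencies are preserved.

lossless and dependency-preserving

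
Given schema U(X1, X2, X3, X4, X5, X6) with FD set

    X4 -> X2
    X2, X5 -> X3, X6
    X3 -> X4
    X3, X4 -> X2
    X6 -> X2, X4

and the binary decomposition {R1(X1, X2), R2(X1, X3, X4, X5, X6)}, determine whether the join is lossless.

No

Common attributes: R1 ∩ R2 = {X1}.
No dependency enlarges {X1}, so (X1)⁺ = {X1}.
The closure contains neither all of R1 = {X1, X2} nor all of R2 = {X1, X3, X4, X5, X6}, so the common attributes are not a superkey of either fragment. The join is lossy.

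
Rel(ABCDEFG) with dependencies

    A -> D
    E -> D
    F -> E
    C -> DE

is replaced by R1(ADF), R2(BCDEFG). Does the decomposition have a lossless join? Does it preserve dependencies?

Lossless test: (DF)⁺ = {DEF}, which is a superkey of neither fragment — lossy.
Dependency preservation: every FD's attributes lie within a single fragment, so each can be enforced locally — preserved.

lossy but dependency-preserving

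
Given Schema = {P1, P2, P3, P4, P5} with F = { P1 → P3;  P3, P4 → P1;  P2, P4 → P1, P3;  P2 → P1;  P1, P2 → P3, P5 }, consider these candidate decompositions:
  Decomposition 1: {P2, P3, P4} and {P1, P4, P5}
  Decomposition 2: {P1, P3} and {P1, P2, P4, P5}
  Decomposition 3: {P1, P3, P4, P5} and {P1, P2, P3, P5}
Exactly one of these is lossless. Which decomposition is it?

Decomposition 2

Decomposition 1: common = {P4}, closure = {P4} → lossy.
Decomposition 2: common = {P1}, closure = {P1, P3} → lossless.
Decomposition 3: common = {P1, P3, P5}, closure = {P1, P3, P5} → lossy.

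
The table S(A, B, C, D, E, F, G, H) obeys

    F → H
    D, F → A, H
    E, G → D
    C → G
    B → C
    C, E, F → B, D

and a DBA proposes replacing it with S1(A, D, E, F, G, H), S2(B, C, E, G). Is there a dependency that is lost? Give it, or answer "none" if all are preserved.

C, E, F → B, D

Check C, E, F → B, D: no single fragment contains all of {B, C, D, E, F}, and the restricted closure of {C, E, F} across the fragments never reaches {B, D}.
F → H is preserved.
D, F → A, H is preserved.
E, G → D is preserved.
C → G is preserved.
B → C is preserved.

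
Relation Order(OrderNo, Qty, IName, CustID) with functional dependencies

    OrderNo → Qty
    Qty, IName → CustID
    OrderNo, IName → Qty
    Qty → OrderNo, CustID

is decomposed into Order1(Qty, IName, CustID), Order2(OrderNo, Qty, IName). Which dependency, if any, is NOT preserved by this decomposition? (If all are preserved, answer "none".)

none

OrderNo → Qty lies within Order2.
Qty, IName → CustID lies within Order1.
OrderNo, IName → Qty lies within Order2.
Qty → OrderNo, CustID: restricted closure across fragments reaches OrderNo, CustID.
Every dependency is enforceable on the fragments, so the decomposition is dependency-preserving.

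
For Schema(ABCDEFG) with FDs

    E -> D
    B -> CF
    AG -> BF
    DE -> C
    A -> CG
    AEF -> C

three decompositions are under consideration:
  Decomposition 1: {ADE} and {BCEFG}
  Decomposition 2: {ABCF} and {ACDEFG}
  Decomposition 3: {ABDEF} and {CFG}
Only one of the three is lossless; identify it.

Decomposition 1: common = {E}, closure = {CDE} → lossy.
Decomposition 2: common = {ACF}, closure = {ABCFG} → lossless.
Decomposition 3: common = {F}, closure = {F} → lossy.

Decomposition 2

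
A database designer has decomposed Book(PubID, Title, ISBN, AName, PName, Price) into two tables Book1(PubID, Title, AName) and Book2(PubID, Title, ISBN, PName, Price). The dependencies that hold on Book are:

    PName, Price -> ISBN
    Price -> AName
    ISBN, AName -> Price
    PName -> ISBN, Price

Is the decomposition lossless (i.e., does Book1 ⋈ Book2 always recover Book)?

No

Common attributes: Book1 ∩ Book2 = {PubID, Title}.
No dependency enlarges {PubID, Title}, so (PubID, Title)⁺ = {PubID, Title}.
The closure contains neither all of Book1 = {PubID, Title, AName} nor all of Book2 = {PubID, Title, ISBN, PName, Price}, so the common attributes are not a superkey of either fragment. The join is lossy.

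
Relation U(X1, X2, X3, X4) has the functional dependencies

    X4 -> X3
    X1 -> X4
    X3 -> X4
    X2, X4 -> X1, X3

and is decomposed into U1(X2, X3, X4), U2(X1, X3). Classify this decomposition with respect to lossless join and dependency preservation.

lossy and not dependency-preserving

Lossless test: (X3)⁺ = {X3, X4}, which is a superkey of neither fragment — lossy.
Dependency preservation: the restricted closure of {X2, X4} across the fragments never reaches {X1, X3}, so X2, X4 → X1, X3 cannot be enforced without a join — not preserved.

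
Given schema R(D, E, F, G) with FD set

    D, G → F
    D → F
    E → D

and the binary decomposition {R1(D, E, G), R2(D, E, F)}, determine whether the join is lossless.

Common attributes: R1 ∩ R2 = {D, E}.
Closure of {D, E}: D → F applies, adding F. So (D, E)⁺ = {D, E, F}.
This closure contains every attribute of R2, so R1 ∩ R2 → R2. The join is lossless.

Yes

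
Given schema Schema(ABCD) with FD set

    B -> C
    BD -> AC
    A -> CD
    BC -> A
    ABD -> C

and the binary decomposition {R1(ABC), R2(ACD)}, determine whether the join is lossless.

Yes

Common attributes: R1 ∩ R2 = {AC}.
Closure of {AC}: A → CD applies, adding D. So (AC)⁺ = {ACD}.
This closure contains every attribute of R2, so R1 ∩ R2 → R2. The join is lossless.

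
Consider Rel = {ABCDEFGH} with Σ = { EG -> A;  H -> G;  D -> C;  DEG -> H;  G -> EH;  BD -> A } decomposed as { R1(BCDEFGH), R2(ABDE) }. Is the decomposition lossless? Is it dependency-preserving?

Lossless test: (BDE)⁺ = {ABCDE}, which contains all of one fragment — lossless.
Dependency preservation: the restricted closure of {EG} across the fragments never reaches {A}, so EG → A cannot be enforced without a join — not preserved.

lossless but not dependency-preserving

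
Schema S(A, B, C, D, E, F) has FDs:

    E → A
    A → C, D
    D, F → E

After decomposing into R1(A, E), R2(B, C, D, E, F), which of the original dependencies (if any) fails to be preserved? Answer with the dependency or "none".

A → C, D

Check A → C, D: no single fragment contains all of {A, C, D}, and the restricted closure of {A} across the fragments never reaches {C, D}.
E → A is preserved.
D, F → E is preserved.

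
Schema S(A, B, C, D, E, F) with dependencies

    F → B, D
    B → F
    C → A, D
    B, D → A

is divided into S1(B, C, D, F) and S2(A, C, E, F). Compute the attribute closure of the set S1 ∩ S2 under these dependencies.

S1 ∩ S2 = {C, F}.
F → B, D applies, adding B, D
C → A, D applies, adding A
Closure: {A, B, C, D, F}.

A, B, C, D, F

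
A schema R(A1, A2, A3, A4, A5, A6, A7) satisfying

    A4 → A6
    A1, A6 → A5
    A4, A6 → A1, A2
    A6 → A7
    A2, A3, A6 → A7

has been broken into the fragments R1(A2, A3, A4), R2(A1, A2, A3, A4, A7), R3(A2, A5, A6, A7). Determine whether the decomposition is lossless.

Chase test. Columns are A1, A2, A3, A4, A5, A6, A7; row i has aⱼ where attribute j ∈ Ri, else bᵢⱼ.
Initial tableau (one row per fragment):
  row 1: b11 a2 a3 a4 b15 b16 b17
  row 2: a1 a2 a3 a4 b25 b26 a7
  row 3: b31 a2 b33 b34 a5 a6 a7
Rows 1 and 2 agree on A4; apply A4→A6 and equate their A6 entries.
Rows 1 and 2 agree on A4, A6; apply A4, A6→A1, A2 and equate their A1, A2 entries.
Rows 1 and 2 agree on A6; apply A6→A7 and equate their A7 entries.
Rows 1 and 2 agree on A1, A6; apply A1, A6→A5 and equate their A5 entries.
No row becomes fully distinguished — the join is lossy.

No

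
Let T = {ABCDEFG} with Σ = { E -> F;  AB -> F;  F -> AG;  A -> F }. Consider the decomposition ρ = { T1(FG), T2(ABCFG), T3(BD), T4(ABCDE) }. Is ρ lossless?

Chase test. Columns are ABCDEFG; row i has aⱼ where attribute j ∈ Ti, else bᵢⱼ.
Initial tableau (one row per fragment):
  row 1: b11 b12 b13 b14 b15 a6 a7
  row 2: a1 a2 a3 b24 b25 a6 a7
  row 3: b31 a2 b33 a4 b35 b36 b37
  row 4: a1 a2 a3 a4 a5 b46 b47
Rows 2 and 4 agree on AB; apply AB→F and equate their F entries.
Rows 1 and 2 agree on F; apply F→AG and equate their AG entries.
Rows 1 and 4 agree on F; apply F→AG and equate their AG entries.
Row 4 is now all distinguished symbols — the join is lossless.

Yes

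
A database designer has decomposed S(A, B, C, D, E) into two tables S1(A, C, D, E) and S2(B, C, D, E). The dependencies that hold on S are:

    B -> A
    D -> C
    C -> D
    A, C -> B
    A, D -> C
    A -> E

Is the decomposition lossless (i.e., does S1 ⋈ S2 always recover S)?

No

Common attributes: S1 ∩ S2 = {C, D, E}.
No dependency enlarges {C, D, E}, so (C, D, E)⁺ = {C, D, E}.
The closure contains neither all of S1 = {A, C, D, E} nor all of S2 = {B, C, D, E}, so the common attributes are not a superkey of either fragment. The join is lossy.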